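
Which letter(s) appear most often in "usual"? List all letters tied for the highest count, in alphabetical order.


Word: "usual"
Letter counts:
  'a': 1
  'l': 1
  's': 1
  'u': 2
Maximum count = 2
Most frequent = 'u' (2 times each)


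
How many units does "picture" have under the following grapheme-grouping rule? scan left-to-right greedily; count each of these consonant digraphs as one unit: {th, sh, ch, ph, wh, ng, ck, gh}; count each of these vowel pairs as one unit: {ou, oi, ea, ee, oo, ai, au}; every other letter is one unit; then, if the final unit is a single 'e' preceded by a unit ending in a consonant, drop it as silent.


Word: "picture" (7 letters)
Left-to-right scan:
  [1] 'p' (letter)
  [2] 'i' (letter)
  [3] 'c' (letter)
  [4] 't' (letter)
  [5] 'u' (letter)
  [6] 'r' (letter)
  [7] 'e' (letter)
Units from scan: 7
Final unit is 'e' after a consonant -> drop as silent (-1)
Sound units = 6 units


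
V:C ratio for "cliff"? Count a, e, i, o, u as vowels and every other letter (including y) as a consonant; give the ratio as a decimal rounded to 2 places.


Word: "cliff"
Vowels (a,e,i,o,u): 1
Consonants: 4
Ratio = 1/4
= 0.25


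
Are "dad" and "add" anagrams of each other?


Word 1: "dad" → sorted: add
Word 2: "add" → sorted: add
Same letters? add == add
Anagram = Yes


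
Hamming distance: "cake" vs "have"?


Comparing character by character (same length = 4):
  Pos 0: 'c' vs 'h' !=
  Pos 1: 'a' vs 'a' =
  Pos 2: 'k' vs 'v' !=
  Pos 3: 'e' vs 'e' =
Hamming distance = 2


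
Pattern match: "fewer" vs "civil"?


Pattern of "fewer": [0, 1, 2, 1, 3]
Pattern of "civil": [0, 1, 2, 1, 3]
Patterns match
Same pattern = Yes


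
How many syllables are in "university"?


Word: "university"
Syllable breakdown: u | ni | ver | si | ty
Counting: 5 parts
= 5 syllables


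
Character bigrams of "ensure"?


Word: "ensure" (length 6)
Number of bigrams = 6 - 2 + 1 = 5
  Position 0: "en"
  Position 1: "ns"
  Position 2: "su"
  Position 3: "ur"
  Position 4: "re"
Bigrams = "en", "ns", "su", "ur", "re"


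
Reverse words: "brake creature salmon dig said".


Original: "brake creature salmon dig said"
Words (1..n): brake | creature | salmon | dig | said
Reversed (n..1): said | dig | salmon | creature | brake
Result = "said dig salmon creature brake"


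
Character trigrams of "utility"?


Word: "utility" (length 7)
Number of trigrams = 7 - 3 + 1 = 5
  Position 0: "uti"
  Position 1: "til"
  Position 2: "ili"
  Position 3: "lit"
  Position 4: "ity"
Trigrams = "uti", "til", "ili", "lit", "ity"


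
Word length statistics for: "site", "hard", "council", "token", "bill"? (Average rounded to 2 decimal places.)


Lengths: "site"=4, "hard"=4, "council"=7, "token"=5, "bill"=4
Sum = 24, Count = 5
Average = 24/5 = 4.80
= avg=4.80, min=4, max=7


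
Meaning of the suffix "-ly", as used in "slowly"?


Suffix: -ly
Example: slowly (slow + -ly)
Meaning = in a manner


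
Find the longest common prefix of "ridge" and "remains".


Word 1: "ridge"
Word 2: "remains"
Comparing from start:
  Pos 0: 'r' == 'r'
  Pos 1: 'i' != 'e' (stop)
LCP = "r" (length 1)


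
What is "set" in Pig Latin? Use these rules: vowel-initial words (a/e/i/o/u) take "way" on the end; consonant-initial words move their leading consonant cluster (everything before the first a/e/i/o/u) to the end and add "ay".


Word: "set"
Starts with consonant(s) → move to end, add 'ay'
Consonant cluster: "s"
Pig Latin = "etsay"


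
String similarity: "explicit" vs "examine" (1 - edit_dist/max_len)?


Word 1: "explicit" (length 8)
Word 2: "examine" (length 7)
One optimal edit sequence:
  1. keep 'e'
  2. keep 'x'
  3. substitute 'p' -> 'a'  (+1)
  4. substitute 'l' -> 'm'  (+1)
  5. keep 'i'
  6. delete 'c'  (+1)
  7. substitute 'i' -> 'n'  (+1)
  8. substitute 't' -> 'e'  (+1)
Edit distance = 5
Max length = max(8, 7) = 8
Similarity = 1 - 5/8
= 0.3750


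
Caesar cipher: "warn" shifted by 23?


Word: "warn"
Shift: 23
Each letter → (letter + shift) mod 26:
  'w' (22) + 23 = 19 → 't'
  'a' (0) + 23 = 23 → 'x'
  'r' (17) + 23 = 14 → 'o'
  'n' (13) + 23 = 10 → 'k'
Result = "txok"


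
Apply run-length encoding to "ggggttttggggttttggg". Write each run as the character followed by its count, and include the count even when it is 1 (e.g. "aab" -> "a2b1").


String: "ggggttttggggttttggg"
Scanning for consecutive runs:
  'g' x 4
  't' x 4
  'g' x 4
  't' x 4
  'g' x 3
RLE = "g4t4g4t4g3"


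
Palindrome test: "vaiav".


Word: "vaiav"
Reversed: "vaiav"
Forward == Backward? vaiav == vaiav
Palindrome = Yes


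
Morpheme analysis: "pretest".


Word: "pretest"
Morphemes: pre- | test
Each morpheme carries meaning
= 2 morphemes


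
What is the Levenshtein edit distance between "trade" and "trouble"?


Word 1: "trade" (length 5)
Word 2: "trouble" (length 7)
One optimal edit sequence (insert/delete/substitute each cost 1):
  1. keep 't'
  2. keep 'r'
  3. insert 'o'  (+1)
  4. insert 'u'  (+1)
  5. substitute 'a' -> 'b'  (+1)
  6. substitute 'd' -> 'l'  (+1)
  7. keep 'e'
Total edit operations: 4
Edit distance = 4


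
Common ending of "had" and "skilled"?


Word 1: "had"
Word 2: "skilled"
Comparing from end:
  Pos -1: 'd' == 'd'
  Pos -2: 'a' != 'e' (stop)
LCS = "d" (length 1)


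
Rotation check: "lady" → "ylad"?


Word: "lady", Candidate: "ylad"
Method: check if candidate is substring of word+word
"ladylady" contains "ylad"? Yes
Is rotation = Yes


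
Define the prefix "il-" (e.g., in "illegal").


Prefix: il-
Example: illegal (il- + legal)
Meaning = not


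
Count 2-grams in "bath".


Word: "bath" (length 4)
Number of 2-grams = length - 2 + 1 = 4 - 2 + 1
= 3


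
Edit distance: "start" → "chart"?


Word 1: "start" (length 5)
Word 2: "chart" (length 5)
One optimal edit sequence (insert/delete/substitute each cost 1):
  1. substitute 's' -> 'c'  (+1)
  2. substitute 't' -> 'h'  (+1)
  3. keep 'a'
  4. keep 'r'
  5. keep 't'
Total edit operations: 2
Edit distance = 2


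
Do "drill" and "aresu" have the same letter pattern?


Pattern of "drill": [0, 1, 2, 3, 3]
Pattern of "aresu": [0, 1, 2, 3, 4]
Patterns do not match
Same pattern = No


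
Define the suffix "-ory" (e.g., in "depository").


Suffix: -ory
Example: depository (deposit + -ory)
Meaning = relating to / place for


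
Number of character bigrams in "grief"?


Word: "grief" (length 5)
Number of 2-grams = length - 2 + 1 = 5 - 2 + 1
= 4


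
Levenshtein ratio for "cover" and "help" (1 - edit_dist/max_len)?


Word 1: "cover" (length 5)
Word 2: "help" (length 4)
One optimal edit sequence:
  1. delete 'c'  (+1)
  2. substitute 'o' -> 'h'  (+1)
  3. substitute 'v' -> 'e'  (+1)
  4. substitute 'e' -> 'l'  (+1)
  5. substitute 'r' -> 'p'  (+1)
Edit distance = 5
Max length = max(5, 4) = 5
Similarity = 1 - 5/5
= 0.0000


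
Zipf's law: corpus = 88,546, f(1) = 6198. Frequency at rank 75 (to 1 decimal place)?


Zipf's law: f(r) = f(1) / r
f(1) = 6198
f(75) = 6198 / 75
= 82.6 occurrences


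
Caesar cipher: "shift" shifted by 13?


Word: "shift"
Shift: 13
Each letter → (letter + shift) mod 26:
  's' (18) + 13 = 5 → 'f'
  'h' (7) + 13 = 20 → 'u'
  'i' (8) + 13 = 21 → 'v'
  'f' (5) + 13 = 18 → 's'
  't' (19) + 13 = 6 → 'g'
Result = "fuvsg"


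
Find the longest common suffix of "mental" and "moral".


Word 1: "mental"
Word 2: "moral"
Comparing from end:
  Pos -1: 'l' == 'l'
  Pos -2: 'a' == 'a'
  Pos -3: 't' != 'r' (stop)
LCS = "al" (length 2)


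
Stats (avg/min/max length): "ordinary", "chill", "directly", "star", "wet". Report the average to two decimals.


Lengths: "ordinary"=8, "chill"=5, "directly"=8, "star"=4, "wet"=3
Sum = 28, Count = 5
Average = 28/5 = 5.60
= avg=5.60, min=3, max=8


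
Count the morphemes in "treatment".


Word: "treatment"
Morphemes: treat + -ment
Each morpheme carries meaning
= 2 morphemes


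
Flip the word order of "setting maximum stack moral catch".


Original: "setting maximum stack moral catch"
Words (1..n): setting | maximum | stack | moral | catch
Reversed (n..1): catch | moral | stack | maximum | setting
Result = "catch moral stack maximum setting"


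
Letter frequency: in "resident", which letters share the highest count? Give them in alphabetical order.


Word: "resident"
Letter counts:
  'd': 1
  'e': 2
  'i': 1
  'n': 1
  'r': 1
  's': 1
  't': 1
Maximum count = 2
Most frequent = 'e' (2 times each)


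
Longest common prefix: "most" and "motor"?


Word 1: "most"
Word 2: "motor"
Comparing from start:
  Pos 0: 'm' == 'm'
  Pos 1: 'o' == 'o'
  Pos 2: 's' != 't' (stop)
LCP = "mo" (length 2)


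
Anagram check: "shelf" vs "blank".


Word 1: "shelf" → sorted: efhls
Word 2: "blank" → sorted: abkln
Same letters? efhls != abkln
Anagram = No


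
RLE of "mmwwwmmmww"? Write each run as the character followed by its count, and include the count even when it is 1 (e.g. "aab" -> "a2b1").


String: "mmwwwmmmww"
Scanning for consecutive runs:
  'm' x 2
  'w' x 3
  'm' x 3
  'w' x 2
RLE = "m2w3m3w2"


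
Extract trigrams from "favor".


Word: "favor" (length 5)
Number of trigrams = 5 - 3 + 1 = 3
  Position 0: "fav"
  Position 1: "avo"
  Position 2: "vor"
Trigrams = "fav", "avo", "vor"


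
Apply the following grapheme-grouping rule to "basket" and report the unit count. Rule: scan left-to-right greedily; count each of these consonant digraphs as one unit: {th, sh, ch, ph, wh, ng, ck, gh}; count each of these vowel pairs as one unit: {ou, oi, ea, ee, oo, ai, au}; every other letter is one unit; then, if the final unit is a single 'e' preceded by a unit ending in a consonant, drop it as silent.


Word: "basket" (6 letters)
Left-to-right scan:
  1. 'b' (letter)
  2. 'a' (letter)
  3. 's' (letter)
  4. 'k' (letter)
  5. 'e' (letter)
  6. 't' (letter)
Units from scan: 6
Sound units = 6 units


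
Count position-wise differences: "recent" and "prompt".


Comparing character by character (same length = 6):
  Pos 0: 'r' vs 'p' !=
  Pos 1: 'e' vs 'r' !=
  Pos 2: 'c' vs 'o' !=
  Pos 3: 'e' vs 'm' !=
  Pos 4: 'n' vs 'p' !=
  Pos 5: 't' vs 't' =
Hamming distance = 5


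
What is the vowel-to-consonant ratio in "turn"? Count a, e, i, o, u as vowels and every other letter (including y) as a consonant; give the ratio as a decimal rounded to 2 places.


Word: "turn"
Vowels (a,e,i,o,u): 1
Consonants: 3
Ratio = 1/3
= 0.33


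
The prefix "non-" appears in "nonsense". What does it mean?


Prefix: non-
As in: nonsense -> non- + sense
Meaning = not


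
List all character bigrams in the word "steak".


Word: "steak" (length 5)
Number of bigrams = 5 - 2 + 1 = 4
  Position 0: "st"
  Position 1: "te"
  Position 2: "ea"
  Position 3: "ak"
Bigrams = "st", "te", "ea", "ak"


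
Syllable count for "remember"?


Word: "remember"
Syllable breakdown: re | mem | ber
Counting: 3 parts
= 3 syllables


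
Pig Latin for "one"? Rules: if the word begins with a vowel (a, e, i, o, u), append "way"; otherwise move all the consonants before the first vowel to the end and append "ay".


Word: "one"
Starts with vowel → add 'way'
Pig Latin = "oneway"


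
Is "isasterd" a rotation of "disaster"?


Word: "disaster", Candidate: "isasterd"
Method: check if candidate is substring of word+word
"disasterdisaster" contains "isasterd"? Yes
Is rotation = Yes


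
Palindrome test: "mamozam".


Word: "mamozam"
Reversed: "mazomam"
Forward == Backward? mamozam != mazomam
Palindrome = No


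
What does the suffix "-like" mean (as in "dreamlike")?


Suffix: -like
Example: dreamlike (dream + -like)
Meaning = resembling


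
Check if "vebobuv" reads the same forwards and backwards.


Word: "vebobuv"
Reversed: "vubobev"
Forward == Backward? vebobuv != vubobev
Palindrome = No


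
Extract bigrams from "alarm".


Word: "alarm" (length 5)
Number of bigrams = 5 - 2 + 1 = 4
  Position 0: "al"
  Position 1: "la"
  Position 2: "ar"
  Position 3: "rm"
Bigrams = "al", "la", "ar", "rm"


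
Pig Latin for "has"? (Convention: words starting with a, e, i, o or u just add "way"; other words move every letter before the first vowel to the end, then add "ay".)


Word: "has"
Starts with consonant(s) → move to end, add 'ay'
Consonant cluster: "h"
Pig Latin = "ashay"


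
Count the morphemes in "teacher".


Word: "teacher"
Morphemes: teach / -er
Each morpheme carries meaning
= 2 morphemes


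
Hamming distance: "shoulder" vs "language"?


Comparing character by character (same length = 8):
  Pos 0: 's' vs 'l' !=
  Pos 1: 'h' vs 'a' !=
  Pos 2: 'o' vs 'n' !=
  Pos 3: 'u' vs 'g' !=
  Pos 4: 'l' vs 'u' !=
  Pos 5: 'd' vs 'a' !=
  Pos 6: 'e' vs 'g' !=
  Pos 7: 'r' vs 'e' !=
Hamming distance = 8


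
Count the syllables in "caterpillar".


Word: "caterpillar"
Syllable breakdown: cat-er-pil-lar
Counting: 4 parts
= 4 syllables


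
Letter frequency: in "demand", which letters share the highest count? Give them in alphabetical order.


Word: "demand"
Letter counts:
  'a': 1
  'd': 2
  'e': 1
  'm': 1
  'n': 1
Maximum count = 2
Most frequent = 'd' (2 times each)


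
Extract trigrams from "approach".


Word: "approach" (length 8)
Number of trigrams = 8 - 3 + 1 = 6
  Position 0: "app"
  Position 1: "ppr"
  Position 2: "pro"
  Position 3: "roa"
  Position 4: "oac"
  Position 5: "ach"
Trigrams = "app", "ppr", "pro", "roa", "oac", "ach"


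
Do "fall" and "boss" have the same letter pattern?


Pattern of "fall": [0, 1, 2, 2]
Pattern of "boss": [0, 1, 2, 2]
Patterns match
Same pattern = Yes


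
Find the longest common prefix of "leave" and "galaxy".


Word 1: "leave"
Word 2: "galaxy"
Comparing from start:
  Pos 0: 'l' != 'g' (stop)
LCP = "" (length 0)


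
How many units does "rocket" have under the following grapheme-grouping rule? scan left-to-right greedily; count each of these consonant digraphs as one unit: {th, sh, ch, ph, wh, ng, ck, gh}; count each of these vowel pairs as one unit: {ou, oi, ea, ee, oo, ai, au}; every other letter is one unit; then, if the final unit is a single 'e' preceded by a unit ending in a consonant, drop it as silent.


Word: "rocket" (6 letters)
Left-to-right scan:
  1. 'r' (letter)
  2. 'o' (letter)
  3. 'ck' (digraph)
  4. 'e' (letter)
  5. 't' (letter)
Units from scan: 5
Sound units = 5 units


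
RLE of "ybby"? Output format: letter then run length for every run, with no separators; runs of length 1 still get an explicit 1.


String: "ybby"
Scanning for consecutive runs:
  'y' x 1
  'b' x 2
  'y' x 1
RLE = "y1b2y1"


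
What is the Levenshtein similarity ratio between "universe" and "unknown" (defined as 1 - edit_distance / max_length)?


Word 1: "universe" (length 8)
Word 2: "unknown" (length 7)
One optimal edit sequence:
  1. keep 'u'
  2. keep 'n'
  3. delete 'i'  (+1)
  4. substitute 'v' -> 'k'  (+1)
  5. substitute 'e' -> 'n'  (+1)
  6. substitute 'r' -> 'o'  (+1)
  7. substitute 's' -> 'w'  (+1)
  8. substitute 'e' -> 'n'  (+1)
Edit distance = 6
Max length = max(8, 7) = 8
Similarity = 1 - 6/8
= 0.2500


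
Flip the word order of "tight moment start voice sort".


Original: "tight moment start voice sort"
Words (1..n): tight | moment | start | voice | sort
Reversed (n..1): sort | voice | start | moment | tight
Result = "sort voice start moment tight"


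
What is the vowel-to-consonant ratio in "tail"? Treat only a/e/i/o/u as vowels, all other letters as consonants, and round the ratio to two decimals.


Word: "tail"
Vowels (a,e,i,o,u): 2
Consonants: 2
Ratio = 2/2
= 1.00


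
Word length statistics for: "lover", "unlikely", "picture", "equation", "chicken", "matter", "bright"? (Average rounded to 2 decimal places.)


Lengths: "lover"=5, "unlikely"=8, "picture"=7, "equation"=8, "chicken"=7, "matter"=6, "bright"=6
Sum = 47, Count = 7
Average = 47/7 = 6.71
= avg=6.71, min=5, max=8


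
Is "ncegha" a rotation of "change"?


Word: "change", Candidate: "ncegha"
Method: check if candidate is substring of word+word
"changechange" contains "ncegha"? No
Is rotation = No


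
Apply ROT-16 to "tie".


Word: "tie"
Shift: 16
Each letter → (letter + shift) mod 26:
  't' (19) + 16 = 9 → 'j'
  'i' (8) + 16 = 24 → 'y'
  'e' (4) + 16 = 20 → 'u'
Result = "jyu"


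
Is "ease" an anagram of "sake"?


Word 1: "sake" → sorted: aeks
Word 2: "ease" → sorted: aees
Same letters? aeks != aees
Anagram = No


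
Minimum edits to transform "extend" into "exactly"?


Word 1: "extend" (length 6)
Word 2: "exactly" (length 7)
One optimal edit sequence (insert/delete/substitute each cost 1):
  1. keep 'e'
  2. keep 'x'
  3. insert 'a'  (+1)
  4. substitute 't' -> 'c'  (+1)
  5. substitute 'e' -> 't'  (+1)
  6. substitute 'n' -> 'l'  (+1)
  7. substitute 'd' -> 'y'  (+1)
Total edit operations: 5
Edit distance = 5


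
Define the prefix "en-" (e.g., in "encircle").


Prefix: en-
Example: encircle = en- + circle
Meaning = cause to / put into


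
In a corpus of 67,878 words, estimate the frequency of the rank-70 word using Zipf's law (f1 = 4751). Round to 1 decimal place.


Zipf's law: f(r) = f(1) / r
f(1) = 4751
f(70) = 4751 / 70
= 67.9 occurrences


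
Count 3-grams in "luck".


Word: "luck" (length 4)
Number of 3-grams = length - 3 + 1 = 4 - 3 + 1
= 2


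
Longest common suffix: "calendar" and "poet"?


Word 1: "calendar"
Word 2: "poet"
Comparing from end:
  Pos -1: 'r' != 't' (stop)
LCS = "" (length 0)


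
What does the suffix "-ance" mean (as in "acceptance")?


Suffix: -ance
Example: acceptance = accept + -ance
Meaning = state of


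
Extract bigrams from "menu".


Word: "menu" (length 4)
Number of bigrams = 4 - 2 + 1 = 3
  Position 0: "me"
  Position 1: "en"
  Position 2: "nu"
Bigrams = "me", "en", "nu"


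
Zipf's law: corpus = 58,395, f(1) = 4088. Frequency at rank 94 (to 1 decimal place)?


Zipf's law: f(r) = f(1) / r
f(1) = 4088
f(94) = 4088 / 94
= 43.5 occurrences


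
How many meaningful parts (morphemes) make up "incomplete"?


Word: "incomplete"
Morphemes: in- / complete
Each morpheme carries meaning
= 2 morphemes


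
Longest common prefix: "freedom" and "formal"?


Word 1: "freedom"
Word 2: "formal"
Comparing from start:
  Pos 0: 'f' == 'f'
  Pos 1: 'r' != 'o' (stop)
LCP = "f" (length 1)


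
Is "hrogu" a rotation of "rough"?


Word: "rough", Candidate: "hrogu"
Method: check if candidate is substring of word+word
"roughrough" contains "hrogu"? No
Is rotation = No


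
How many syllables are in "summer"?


Word: "summer"
Syllable breakdown: sum · mer
Counting: 2 parts
= 2 syllables


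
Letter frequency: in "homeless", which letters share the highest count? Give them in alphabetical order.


Word: "homeless"
Letter counts:
  'e': 2
  'h': 1
  'l': 1
  'm': 1
  'o': 1
  's': 2
Maximum count = 2
Most frequent = 'e', 's' (2 times each)


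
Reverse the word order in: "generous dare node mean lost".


Original: "generous dare node mean lost"
Words (1..n): generous | dare | node | mean | lost
Reversed (n..1): lost | mean | node | dare | generous
Result = "lost mean node dare generous"


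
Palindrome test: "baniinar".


Word: "baniinar"
Reversed: "raniinab"
Forward == Backward? baniinar != raniinab
Palindrome = No


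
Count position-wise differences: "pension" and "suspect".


Comparing character by character (same length = 7):
  Pos 0: 'p' vs 's' !=
  Pos 1: 'e' vs 'u' !=
  Pos 2: 'n' vs 's' !=
  Pos 3: 's' vs 'p' !=
  Pos 4: 'i' vs 'e' !=
  Pos 5: 'o' vs 'c' !=
  Pos 6: 'n' vs 't' !=
Hamming distance = 7


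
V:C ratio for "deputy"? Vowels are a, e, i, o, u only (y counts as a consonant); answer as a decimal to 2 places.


Word: "deputy"
Vowels (a,e,i,o,u): 2
Consonants: 4
Ratio = 2/4
= 0.50


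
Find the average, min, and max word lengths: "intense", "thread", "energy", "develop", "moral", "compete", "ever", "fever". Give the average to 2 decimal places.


Lengths: "intense"=7, "thread"=6, "energy"=6, "develop"=7, "moral"=5, "compete"=7, "ever"=4, "fever"=5
Sum = 47, Count = 8
Average = 47/8 = 5.88
= avg=5.88, min=4, max=7


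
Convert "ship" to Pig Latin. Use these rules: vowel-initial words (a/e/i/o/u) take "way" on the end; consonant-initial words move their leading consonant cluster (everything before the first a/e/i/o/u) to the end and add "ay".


Word: "ship"
Starts with consonant(s) → move to end, add 'ay'
Consonant cluster: "sh"
Pig Latin = "ipshay"


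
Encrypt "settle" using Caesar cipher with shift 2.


Word: "settle"
Shift: 2
Each letter → (letter + shift) mod 26:
  's' (18) + 2 = 20 → 'u'
  'e' (4) + 2 = 6 → 'g'
  't' (19) + 2 = 21 → 'v'
  't' (19) + 2 = 21 → 'v'
  'l' (11) + 2 = 13 → 'n'
  'e' (4) + 2 = 6 → 'g'
Result = "ugvvng"


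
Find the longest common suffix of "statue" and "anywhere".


Word 1: "statue"
Word 2: "anywhere"
Comparing from end:
  Pos -1: 'e' == 'e'
  Pos -2: 'u' != 'r' (stop)
LCS = "e" (length 1)


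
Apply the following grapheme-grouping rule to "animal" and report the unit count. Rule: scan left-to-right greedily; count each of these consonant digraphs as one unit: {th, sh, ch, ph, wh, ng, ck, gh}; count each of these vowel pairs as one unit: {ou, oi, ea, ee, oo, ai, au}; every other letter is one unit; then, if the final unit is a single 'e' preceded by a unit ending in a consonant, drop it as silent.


Word: "animal" (6 letters)
Left-to-right scan:
  [1] 'a' (letter)
  [2] 'n' (letter)
  [3] 'i' (letter)
  [4] 'm' (letter)
  [5] 'a' (letter)
  [6] 'l' (letter)
Units from scan: 6
Sound units = 6 units


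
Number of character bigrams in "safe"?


Word: "safe" (length 4)
Number of 2-grams = length - 2 + 1 = 4 - 2 + 1
= 3


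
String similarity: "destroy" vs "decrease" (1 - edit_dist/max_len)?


Word 1: "destroy" (length 7)
Word 2: "decrease" (length 8)
One optimal edit sequence:
  1. keep 'd'
  2. keep 'e'
  3. insert 'c'  (+1)
  4. substitute 's' -> 'r'  (+1)
  5. substitute 't' -> 'e'  (+1)
  6. substitute 'r' -> 'a'  (+1)
  7. substitute 'o' -> 's'  (+1)
  8. substitute 'y' -> 'e'  (+1)
Edit distance = 6
Max length = max(7, 8) = 8
Similarity = 1 - 6/8
= 0.2500


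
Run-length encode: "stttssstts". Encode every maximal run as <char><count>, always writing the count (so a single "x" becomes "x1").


String: "stttssstts"
Scanning for consecutive runs:
  's' x 1
  't' x 3
  's' x 3
  't' x 2
  's' x 1
RLE = "s1t3s3t2s1"


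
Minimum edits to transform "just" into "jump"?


Word 1: "just" (length 4)
Word 2: "jump" (length 4)
One optimal edit sequence (insert/delete/substitute each cost 1):
  1. keep 'j'
  2. keep 'u'
  3. substitute 's' -> 'm'  (+1)
  4. substitute 't' -> 'p'  (+1)
Total edit operations: 2
Edit distance = 2


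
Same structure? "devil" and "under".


Pattern of "devil": [0, 1, 2, 3, 4]
Pattern of "under": [0, 1, 2, 3, 4]
Patterns match
Same pattern = Yes


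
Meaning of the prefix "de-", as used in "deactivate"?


Prefix: de-
As in: deactivate -> de- + activate
Meaning = remove / reverse


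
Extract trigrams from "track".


Word: "track" (length 5)
Number of trigrams = 5 - 3 + 1 = 3
  Position 0: "tra"
  Position 1: "rac"
  Position 2: "ack"
Trigrams = "tra", "rac", "ack"


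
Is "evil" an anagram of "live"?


Word 1: "live" → sorted: eilv
Word 2: "evil" → sorted: eilv
Same letters? eilv == eilv
Anagram = Yes


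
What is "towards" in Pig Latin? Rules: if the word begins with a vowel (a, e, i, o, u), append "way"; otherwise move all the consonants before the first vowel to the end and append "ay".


Word: "towards"
Starts with consonant(s) → move to end, add 'ay'
Consonant cluster: "t"
Pig Latin = "owardstay"


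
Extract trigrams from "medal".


Word: "medal" (length 5)
Number of trigrams = 5 - 3 + 1 = 3
  Position 0: "med"
  Position 1: "eda"
  Position 2: "dal"
Trigrams = "med", "eda", "dal"


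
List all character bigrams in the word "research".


Word: "research" (length 8)
Number of bigrams = 8 - 2 + 1 = 7
  Position 0: "re"
  Position 1: "es"
  Position 2: "se"
  Position 3: "ea"
  Position 4: "ar"
  Position 5: "rc"
  Position 6: "ch"
Bigrams = "re", "es", "se", "ea", "ar", "rc", "ch"


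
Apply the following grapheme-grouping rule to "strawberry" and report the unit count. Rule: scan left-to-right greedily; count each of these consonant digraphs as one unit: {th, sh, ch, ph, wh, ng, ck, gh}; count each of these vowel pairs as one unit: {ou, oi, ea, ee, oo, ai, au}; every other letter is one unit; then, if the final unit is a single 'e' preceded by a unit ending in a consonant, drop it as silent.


Word: "strawberry" (10 letters)
Left-to-right scan:
  1. 's' (letter)
  2. 't' (letter)
  3. 'r' (letter)
  4. 'a' (letter)
  5. 'w' (letter)
  6. 'b' (letter)
  7. 'e' (letter)
  8. 'r' (letter)
  9. 'r' (letter)
  10. 'y' (letter)
Units from scan: 10
Sound units = 10 units


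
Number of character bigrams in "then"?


Word: "then" (length 4)
Number of 2-grams = length - 2 + 1 = 4 - 2 + 1
= 3


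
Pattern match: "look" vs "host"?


Pattern of "look": [0, 1, 1, 2]
Pattern of "host": [0, 1, 2, 3]
Patterns do not match
Same pattern = No


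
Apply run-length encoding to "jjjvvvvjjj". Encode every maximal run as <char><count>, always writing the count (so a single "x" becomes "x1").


String: "jjjvvvvjjj"
Scanning for consecutive runs:
  'j' x 3
  'v' x 4
  'j' x 3
RLE = "j3v4j3"


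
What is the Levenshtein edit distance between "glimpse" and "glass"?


Word 1: "glimpse" (length 7)
Word 2: "glass" (length 5)
One optimal edit sequence (insert/delete/substitute each cost 1):
  1. keep 'g'
  2. keep 'l'
  3. delete 'i'  (+1)
  4. delete 'm'  (+1)
  5. substitute 'p' -> 'a'  (+1)
  6. keep 's'
  7. substitute 'e' -> 's'  (+1)
Total edit operations: 4
Edit distance = 4


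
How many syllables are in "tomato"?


Word: "tomato"
Syllable breakdown: to | ma | to
Counting: 3 parts
= 3 syllables


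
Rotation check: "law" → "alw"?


Word: "law", Candidate: "alw"
Method: check if candidate is substring of word+word
"lawlaw" contains "alw"? No
Is rotation = No


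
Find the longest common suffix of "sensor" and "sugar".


Word 1: "sensor"
Word 2: "sugar"
Comparing from end:
  Pos -1: 'r' == 'r'
  Pos -2: 'o' != 'a' (stop)
LCS = "r" (length 1)


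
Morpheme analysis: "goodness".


Word: "goodness"
Morphemes: good / -ness
Each morpheme carries meaning
= 2 morphemes


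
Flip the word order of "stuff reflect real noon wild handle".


Original: "stuff reflect real noon wild handle"
Words (1..n): stuff | reflect | real | noon | wild | handle
Reversed (n..1): handle | wild | noon | real | reflect | stuff
Result = "handle wild noon real reflect stuff"


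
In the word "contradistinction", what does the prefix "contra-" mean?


Prefix: contra-
Example: contradistinction = contra- + distinction
Meaning = against


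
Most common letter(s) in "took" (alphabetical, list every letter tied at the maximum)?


Word: "took"
Letter counts:
  'k': 1
  'o': 2
  't': 1
Maximum count = 2
Most frequent = 'o' (2 times each)


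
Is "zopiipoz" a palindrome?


Word: "zopiipoz"
Reversed: "zopiipoz"
Forward == Backward? zopiipoz == zopiipoz
Palindrome = Yes


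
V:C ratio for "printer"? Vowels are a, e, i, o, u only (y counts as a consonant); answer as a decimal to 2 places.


Word: "printer"
Vowels (a,e,i,o,u): 2
Consonants: 5
Ratio = 2/5
= 0.40


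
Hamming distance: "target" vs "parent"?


Comparing character by character (same length = 6):
  Pos 0: 't' vs 'p' !=
  Pos 1: 'a' vs 'a' =
  Pos 2: 'r' vs 'r' =
  Pos 3: 'g' vs 'e' !=
  Pos 4: 'e' vs 'n' !=
  Pos 5: 't' vs 't' =
Hamming distance = 3


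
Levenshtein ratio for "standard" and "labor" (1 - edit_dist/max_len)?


Word 1: "standard" (length 8)
Word 2: "labor" (length 5)
One optimal edit sequence:
  1. delete 's'  (+1)
  2. substitute 't' -> 'l'  (+1)
  3. keep 'a'
  4. delete 'n'  (+1)
  5. substitute 'd' -> 'b'  (+1)
  6. substitute 'a' -> 'o'  (+1)
  7. keep 'r'
  8. delete 'd'  (+1)
Edit distance = 6
Max length = max(8, 5) = 8
Similarity = 1 - 6/8
= 0.2500


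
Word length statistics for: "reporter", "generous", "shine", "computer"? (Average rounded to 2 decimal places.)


Lengths: "reporter"=8, "generous"=8, "shine"=5, "computer"=8
Sum = 29, Count = 4
Average = 29/4 = 7.25
= avg=7.25, min=5, max=8


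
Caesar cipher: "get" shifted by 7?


Word: "get"
Shift: 7
Each letter → (letter + shift) mod 26:
  'g' (6) + 7 = 13 → 'n'
  'e' (4) + 7 = 11 → 'l'
  't' (19) + 7 = 0 → 'a'
Result = "nla"


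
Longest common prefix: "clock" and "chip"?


Word 1: "clock"
Word 2: "chip"
Comparing from start:
  Pos 0: 'c' == 'c'
  Pos 1: 'l' != 'h' (stop)
LCP = "c" (length 1)


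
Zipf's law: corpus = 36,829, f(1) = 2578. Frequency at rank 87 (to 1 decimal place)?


Zipf's law: f(r) = f(1) / r
f(1) = 2578
f(87) = 2578 / 87
= 29.6 occurrences


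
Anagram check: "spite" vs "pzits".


Word 1: "spite" → sorted: eipst
Word 2: "pzits" → sorted: ipstz
Same letters? eipst != ipstz
Anagram = No


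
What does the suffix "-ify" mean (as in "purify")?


Suffix: -ify
Example: purify (pure + -ify, with a spelling change)
Meaning = to make


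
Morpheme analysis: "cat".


Word: "cat"
Morphemes: cat
Each morpheme carries meaning
= 1 morpheme


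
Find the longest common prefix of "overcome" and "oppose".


Word 1: "overcome"
Word 2: "oppose"
Comparing from start:
  Pos 0: 'o' == 'o'
  Pos 1: 'v' != 'p' (stop)
LCP = "o" (length 1)


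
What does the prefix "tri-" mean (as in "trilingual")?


Prefix: tri-
Example: trilingual (tri- + lingual)
Meaning = three


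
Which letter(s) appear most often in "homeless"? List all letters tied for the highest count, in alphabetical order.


Word: "homeless"
Letter counts:
  'e': 2
  'h': 1
  'l': 1
  'm': 1
  'o': 1
  's': 2
Maximum count = 2
Most frequent = 'e', 's' (2 times each)


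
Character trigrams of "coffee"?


Word: "coffee" (length 6)
Number of trigrams = 6 - 3 + 1 = 4
  Position 0: "cof"
  Position 1: "off"
  Position 2: "ffe"
  Position 3: "fee"
Trigrams = "cof", "off", "ffe", "fee"


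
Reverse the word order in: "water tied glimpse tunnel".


Original: "water tied glimpse tunnel"
Words (1..n): water | tied | glimpse | tunnel
Reversed (n..1): tunnel | glimpse | tied | water
Result = "tunnel glimpse tied water"


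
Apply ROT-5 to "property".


Word: "property"
Shift: 5
Each letter → (letter + shift) mod 26:
  'p' (15) + 5 = 20 → 'u'
  'r' (17) + 5 = 22 → 'w'
  'o' (14) + 5 = 19 → 't'
  'p' (15) + 5 = 20 → 'u'
  'e' (4) + 5 = 9 → 'j'
  'r' (17) + 5 = 22 → 'w'
  't' (19) + 5 = 24 → 'y'
  'y' (24) + 5 = 3 → 'd'
Result = "uwtujwyd"


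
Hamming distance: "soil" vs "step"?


Comparing character by character (same length = 4):
  Pos 0: 's' vs 's' =
  Pos 1: 'o' vs 't' !=
  Pos 2: 'i' vs 'e' !=
  Pos 3: 'l' vs 'p' !=
Hamming distance = 3


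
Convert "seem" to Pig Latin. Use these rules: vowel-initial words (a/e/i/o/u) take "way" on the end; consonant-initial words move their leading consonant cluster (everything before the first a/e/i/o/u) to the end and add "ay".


Word: "seem"
Starts with consonant(s) → move to end, add 'ay'
Consonant cluster: "s"
Pig Latin = "eemsay"


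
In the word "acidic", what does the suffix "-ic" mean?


Suffix: -ic
As in: acidic -> acid + -ic
Meaning = relating to


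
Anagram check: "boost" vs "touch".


Word 1: "boost" → sorted: boost
Word 2: "touch" → sorted: chotu
Same letters? boost != chotu
Anagram = No


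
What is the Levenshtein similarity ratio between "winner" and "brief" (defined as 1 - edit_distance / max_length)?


Word 1: "winner" (length 6)
Word 2: "brief" (length 5)
One optimal edit sequence:
  1. delete 'w'  (+1)
  2. substitute 'i' -> 'b'  (+1)
  3. substitute 'n' -> 'r'  (+1)
  4. substitute 'n' -> 'i'  (+1)
  5. keep 'e'
  6. substitute 'r' -> 'f'  (+1)
Edit distance = 5
Max length = max(6, 5) = 6
Similarity = 1 - 5/6
= 0.1667


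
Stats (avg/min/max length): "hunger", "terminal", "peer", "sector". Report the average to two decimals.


Lengths: "hunger"=6, "terminal"=8, "peer"=4, "sector"=6
Sum = 24, Count = 4
Average = 24/4 = 6.00
= avg=6.00, min=4, max=8


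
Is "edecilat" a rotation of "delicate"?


Word: "delicate", Candidate: "edecilat"
Method: check if candidate is substring of word+word
"delicatedelicate" contains "edecilat"? No
Is rotation = No


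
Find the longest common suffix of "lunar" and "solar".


Word 1: "lunar"
Word 2: "solar"
Comparing from end:
  Pos -1: 'r' == 'r'
  Pos -2: 'a' == 'a'
  Pos -3: 'n' != 'l' (stop)
LCS = "ar" (length 2)


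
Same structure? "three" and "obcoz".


Pattern of "three": [0, 1, 2, 3, 3]
Pattern of "obcoz": [0, 1, 2, 0, 3]
Patterns do not match
Same pattern = No


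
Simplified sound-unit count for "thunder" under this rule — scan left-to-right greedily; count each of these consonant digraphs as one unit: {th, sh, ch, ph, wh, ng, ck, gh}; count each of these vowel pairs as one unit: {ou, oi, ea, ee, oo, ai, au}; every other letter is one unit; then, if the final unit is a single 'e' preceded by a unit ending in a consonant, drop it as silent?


Word: "thunder" (7 letters)
Left-to-right scan:
  [1] 'th' (digraph)
  [2] 'u' (letter)
  [3] 'n' (letter)
  [4] 'd' (letter)
  [5] 'e' (letter)
  [6] 'r' (letter)
Units from scan: 6
Sound units = 6 units


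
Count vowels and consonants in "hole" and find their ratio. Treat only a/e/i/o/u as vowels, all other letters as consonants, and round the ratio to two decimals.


Word: "hole"
Vowels (a,e,i,o,u): 2
Consonants: 2
Ratio = 2/2
= 1.00


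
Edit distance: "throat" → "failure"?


Word 1: "throat" (length 6)
Word 2: "failure" (length 7)
One optimal edit sequence (insert/delete/substitute each cost 1):
  1. insert 'f'  (+1)
  2. substitute 't' -> 'a'  (+1)
  3. substitute 'h' -> 'i'  (+1)
  4. substitute 'r' -> 'l'  (+1)
  5. substitute 'o' -> 'u'  (+1)
  6. substitute 'a' -> 'r'  (+1)
  7. substitute 't' -> 'e'  (+1)
Total edit operations: 7
Edit distance = 7


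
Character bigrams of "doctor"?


Word: "doctor" (length 6)
Number of bigrams = 6 - 2 + 1 = 5
  Position 0: "do"
  Position 1: "oc"
  Position 2: "ct"
  Position 3: "to"
  Position 4: "or"
Bigrams = "do", "oc", "ct", "to", "or"


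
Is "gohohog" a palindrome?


Word: "gohohog"
Reversed: "gohohog"
Forward == Backward? gohohog == gohohog
Palindrome = Yes


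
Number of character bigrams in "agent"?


Word: "agent" (length 5)
Number of 2-grams = length - 2 + 1 = 5 - 2 + 1
= 4


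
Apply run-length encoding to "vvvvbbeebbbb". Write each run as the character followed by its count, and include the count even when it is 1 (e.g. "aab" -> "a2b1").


String: "vvvvbbeebbbb"
Scanning for consecutive runs:
  'v' x 4
  'b' x 2
  'e' x 2
  'b' x 4
RLE = "v4b2e2b4"


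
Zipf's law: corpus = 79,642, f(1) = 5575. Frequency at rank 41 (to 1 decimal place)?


Zipf's law: f(r) = f(1) / r
f(1) = 5575
f(41) = 5575 / 41
= 136.0 occurrences


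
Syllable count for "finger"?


Word: "finger"
Syllable breakdown: fin | ger
Counting: 2 parts
= 2 syllables


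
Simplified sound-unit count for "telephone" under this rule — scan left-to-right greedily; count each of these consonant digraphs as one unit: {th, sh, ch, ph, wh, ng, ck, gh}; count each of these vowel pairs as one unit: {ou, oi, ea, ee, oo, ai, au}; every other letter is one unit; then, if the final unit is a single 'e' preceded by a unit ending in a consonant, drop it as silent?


Word: "telephone" (9 letters)
Left-to-right scan:
  (1) 't' (letter)
  (2) 'e' (letter)
  (3) 'l' (letter)
  (4) 'e' (letter)
  (5) 'ph' (digraph)
  (6) 'o' (letter)
  (7) 'n' (letter)
  (8) 'e' (letter)
Units from scan: 8
Final unit is 'e' after a consonant -> drop as silent (-1)
Sound units = 7 units


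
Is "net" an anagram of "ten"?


Word 1: "ten" → sorted: ent
Word 2: "net" → sorted: ent
Same letters? ent == ent
Anagram = Yes


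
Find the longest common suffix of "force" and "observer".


Word 1: "force"
Word 2: "observer"
Comparing from end:
  Pos -1: 'e' != 'r' (stop)
LCS = "" (length 0)


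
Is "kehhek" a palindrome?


Word: "kehhek"
Reversed: "kehhek"
Forward == Backward? kehhek == kehhek
Palindrome = Yes


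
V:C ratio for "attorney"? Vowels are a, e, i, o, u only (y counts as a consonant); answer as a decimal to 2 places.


Word: "attorney"
Vowels (a,e,i,o,u): 3
Consonants: 5
Ratio = 3/5
= 0.60


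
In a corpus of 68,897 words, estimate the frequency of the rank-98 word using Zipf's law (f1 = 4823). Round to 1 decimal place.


Zipf's law: f(r) = f(1) / r
f(1) = 4823
f(98) = 4823 / 98
= 49.2 occurrences


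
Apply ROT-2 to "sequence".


Word: "sequence"
Shift: 2
Each letter → (letter + shift) mod 26:
  's' (18) + 2 = 20 → 'u'
  'e' (4) + 2 = 6 → 'g'
  'q' (16) + 2 = 18 → 's'
  'u' (20) + 2 = 22 → 'w'
  'e' (4) + 2 = 6 → 'g'
  'n' (13) + 2 = 15 → 'p'
  'c' (2) + 2 = 4 → 'e'
  'e' (4) + 2 = 6 → 'g'
Result = "ugswgpeg"


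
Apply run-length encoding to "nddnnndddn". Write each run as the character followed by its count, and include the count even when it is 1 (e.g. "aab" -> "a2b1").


String: "nddnnndddn"
Scanning for consecutive runs:
  'n' x 1
  'd' x 2
  'n' x 3
  'd' x 3
  'n' x 1
RLE = "n1d2n3d3n1"


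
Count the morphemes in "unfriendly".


Word: "unfriendly"
Morphemes: un- + friend + -ly
Each morpheme carries meaning
= 3 morphemes


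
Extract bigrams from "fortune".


Word: "fortune" (length 7)
Number of bigrams = 7 - 2 + 1 = 6
  Position 0: "fo"
  Position 1: "or"
  Position 2: "rt"
  Position 3: "tu"
  Position 4: "un"
  Position 5: "ne"
Bigrams = "fo", "or", "rt", "tu", "un", "ne"


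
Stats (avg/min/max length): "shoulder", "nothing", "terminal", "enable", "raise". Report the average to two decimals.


Lengths: "shoulder"=8, "nothing"=7, "terminal"=8, "enable"=6, "raise"=5
Sum = 34, Count = 5
Average = 34/5 = 6.80
= avg=6.80, min=5, max=8


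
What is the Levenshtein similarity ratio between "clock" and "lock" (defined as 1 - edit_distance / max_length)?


Word 1: "clock" (length 5)
Word 2: "lock" (length 4)
One optimal edit sequence:
  1. delete 'c'  (+1)
  2. keep 'l'
  3. keep 'o'
  4. keep 'c'
  5. keep 'k'
Edit distance = 1
Max length = max(5, 4) = 5
Similarity = 1 - 1/5
= 0.8000


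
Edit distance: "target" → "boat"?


Word 1: "target" (length 6)
Word 2: "boat" (length 4)
One optimal edit sequence (insert/delete/substitute each cost 1):
  1. delete 't'  (+1)
  2. delete 'a'  (+1)
  3. substitute 'r' -> 'b'  (+1)
  4. substitute 'g' -> 'o'  (+1)
  5. substitute 'e' -> 'a'  (+1)
  6. keep 't'
Total edit operations: 5
Edit distance = 5


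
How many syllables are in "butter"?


Word: "butter"
Syllable breakdown: but · ter
Counting: 2 parts
= 2 syllables


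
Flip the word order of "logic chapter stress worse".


Original: "logic chapter stress worse"
Words (1..n): logic | chapter | stress | worse
Reversed (n..1): worse | stress | chapter | logic
Result = "worse stress chapter logic"


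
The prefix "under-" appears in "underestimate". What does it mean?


Prefix: under-
As in: underestimate -> under- + estimate
Meaning = insufficient


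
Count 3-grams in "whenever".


Word: "whenever" (length 8)
Number of 3-grams = length - 3 + 1 = 8 - 3 + 1
= 6


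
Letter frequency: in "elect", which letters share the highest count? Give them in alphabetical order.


Word: "elect"
Letter counts:
  'c': 1
  'e': 2
  'l': 1
  't': 1
Maximum count = 2
Most frequent = 'e' (2 times each)
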